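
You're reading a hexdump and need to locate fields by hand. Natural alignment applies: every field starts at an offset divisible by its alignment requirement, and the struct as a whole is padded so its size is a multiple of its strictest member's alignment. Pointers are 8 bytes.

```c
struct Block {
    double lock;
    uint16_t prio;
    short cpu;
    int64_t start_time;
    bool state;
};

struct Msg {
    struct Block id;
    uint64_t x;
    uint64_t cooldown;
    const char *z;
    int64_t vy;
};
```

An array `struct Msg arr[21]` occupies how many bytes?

1344

Block: 0..8  lock  (8B, 8-aligned); 8..10  prio  (2B, 2-aligned); 10..12  cpu  (2B, 2-aligned); 12..16  -- padding (4B); 16..24  start_time  (8B, 8-aligned); 24..25  state  (1B, 1-aligned); 25..32  -- tail padding (7B); sizeof = 32, alignof = 8
0..32  id  (32B, 8-aligned)
32..40  x  (8B, 8-aligned)
40..48  cooldown  (8B, 8-aligned)
48..56  z  (8B, 8-aligned)
56..64  vy  (8B, 8-aligned)
sizeof = 64, alignof = 8
array of 21: 21 × 64 = 1344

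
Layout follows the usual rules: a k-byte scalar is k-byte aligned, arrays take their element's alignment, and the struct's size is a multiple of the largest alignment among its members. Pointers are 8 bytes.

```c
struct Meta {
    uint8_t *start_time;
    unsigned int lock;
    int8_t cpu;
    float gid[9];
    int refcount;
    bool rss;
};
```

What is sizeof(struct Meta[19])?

@0: start_time [8B, align 8] → 8
@8: lock [4B, align 4] → 12
@12: cpu [1B, align 1] → 13
+3 pad (align 4)
@16: gid [36B, align 4] → 52
@52: refcount [4B, align 4] → 56
@56: rss [1B, align 1] → 57
+7 tail pad (align 8)
size 64, align 8
array of 19: 19 × 64 = 1216

1216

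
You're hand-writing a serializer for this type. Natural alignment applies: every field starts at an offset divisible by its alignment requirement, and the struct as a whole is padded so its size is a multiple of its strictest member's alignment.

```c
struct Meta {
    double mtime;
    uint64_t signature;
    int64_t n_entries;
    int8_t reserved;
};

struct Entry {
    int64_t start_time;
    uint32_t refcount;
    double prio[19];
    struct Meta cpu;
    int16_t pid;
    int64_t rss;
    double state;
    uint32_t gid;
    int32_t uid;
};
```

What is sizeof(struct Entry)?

Meta: 0..8  mtime  (8B, 8-aligned); 8..16  signature  (8B, 8-aligned); 16..24  n_entries  (8B, 8-aligned); 24..25  reserved  (1B, 1-aligned); 25..32  -- tail padding (7B); sizeof = 32, alignof = 8
0..8  start_time  (8B, 8-aligned)
8..12  refcount  (4B, 4-aligned)
12..16  -- padding (4B)
16..168  prio  (152B, 8-aligned)
168..200  cpu  (32B, 8-aligned)
200..202  pid  (2B, 2-aligned)
202..208  -- padding (6B)
208..216  rss  (8B, 8-aligned)
216..224  state  (8B, 8-aligned)
224..228  gid  (4B, 4-aligned)
228..232  uid  (4B, 4-aligned)
sizeof = 232, alignof = 8

232 bytes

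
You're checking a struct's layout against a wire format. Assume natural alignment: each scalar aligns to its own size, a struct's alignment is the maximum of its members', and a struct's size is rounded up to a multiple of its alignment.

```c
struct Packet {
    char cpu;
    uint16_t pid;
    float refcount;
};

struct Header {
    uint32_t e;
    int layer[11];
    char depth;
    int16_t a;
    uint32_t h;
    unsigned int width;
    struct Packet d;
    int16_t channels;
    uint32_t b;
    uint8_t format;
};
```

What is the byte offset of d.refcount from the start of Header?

Packet: @0: cpu [1B, align 1] → 1; +1 pad (align 2); @2: pid [2B, align 2] → 4; @4: refcount [4B, align 4] → 8; size 8, align 4
@0: e [4B, align 4] → 4
@4: layer [44B, align 4] → 48
@48: depth [1B, align 1] → 49
+1 pad (align 2)
@50: a [2B, align 2] → 52
@52: h [4B, align 4] → 56
@56: width [4B, align 4] → 60
@60: d [8B, align 4] → 68
within Packet: refcount at 4
60 + 4 = 64

64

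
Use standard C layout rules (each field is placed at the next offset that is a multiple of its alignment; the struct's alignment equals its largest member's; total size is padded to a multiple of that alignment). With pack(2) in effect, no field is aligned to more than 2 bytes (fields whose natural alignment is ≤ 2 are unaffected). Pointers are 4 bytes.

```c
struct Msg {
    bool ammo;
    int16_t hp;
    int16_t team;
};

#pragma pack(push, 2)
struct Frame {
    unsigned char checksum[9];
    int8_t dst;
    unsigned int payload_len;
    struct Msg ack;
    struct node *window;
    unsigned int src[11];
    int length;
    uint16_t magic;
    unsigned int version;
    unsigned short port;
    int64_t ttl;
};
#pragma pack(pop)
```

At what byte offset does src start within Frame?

Msg: 0..1  ammo  (1B, 1-aligned); 1..2  -- padding (1B); 2..4  hp  (2B, 2-aligned); 4..6  team  (2B, 2-aligned); sizeof = 6, alignof = 2
0..9  checksum  (9B, 1-aligned)
9..10  dst  (1B, 1-aligned)
10..14  payload_len  (4B, 2-aligned)
14..20  ack  (6B, 2-aligned)
20..24  window  (4B, 2-aligned)
24..68  src  (44B, 2-aligned)

24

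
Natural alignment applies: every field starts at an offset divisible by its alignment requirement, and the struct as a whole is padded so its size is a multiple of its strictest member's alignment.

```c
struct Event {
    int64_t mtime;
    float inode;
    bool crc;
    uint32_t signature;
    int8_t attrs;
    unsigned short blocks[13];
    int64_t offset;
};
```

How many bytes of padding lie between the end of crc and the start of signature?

3

mtime at 0 (size 8, align 8) → ends 8
inode at 8 (size 4, align 4) → ends 12
crc at 12 (size 1, align 1) → ends 13
pad 3 to align 4 for signature
signature at 16 (size 4, align 4) → ends 20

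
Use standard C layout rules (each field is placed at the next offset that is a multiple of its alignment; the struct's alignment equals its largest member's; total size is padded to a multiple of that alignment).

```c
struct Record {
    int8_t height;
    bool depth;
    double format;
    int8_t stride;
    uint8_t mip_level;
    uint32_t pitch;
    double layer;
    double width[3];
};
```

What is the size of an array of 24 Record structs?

1344

@0: height [1B, align 1] → 1
@1: depth [1B, align 1] → 2
+6 pad (align 8)
@8: format [8B, align 8] → 16
@16: stride [1B, align 1] → 17
@17: mip_level [1B, align 1] → 18
+2 pad (align 4)
@20: pitch [4B, align 4] → 24
@24: layer [8B, align 8] → 32
@32: width [24B, align 8] → 56
size 56, align 8
array of 24: 24 × 56 = 1344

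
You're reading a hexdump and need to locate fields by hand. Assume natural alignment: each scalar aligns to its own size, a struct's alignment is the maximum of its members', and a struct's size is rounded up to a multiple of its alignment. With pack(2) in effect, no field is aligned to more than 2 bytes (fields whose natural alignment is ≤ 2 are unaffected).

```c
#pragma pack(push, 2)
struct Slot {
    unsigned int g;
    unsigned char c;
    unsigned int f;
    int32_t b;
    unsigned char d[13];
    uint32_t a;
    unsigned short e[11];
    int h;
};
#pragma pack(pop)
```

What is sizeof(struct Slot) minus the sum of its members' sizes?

0..4  g  (4B, 2-aligned)
4..5  c  (1B, 1-aligned)
5..6  -- padding (1B)
6..10  f  (4B, 2-aligned)
10..14  b  (4B, 2-aligned)
14..27  d  (13B, 1-aligned)
27..28  -- padding (1B)
28..32  a  (4B, 2-aligned)
32..54  e  (22B, 2-aligned)
54..58  h  (4B, 2-aligned)
sizeof = 58, alignof = 2
data bytes 56, size 58 → padding 2

2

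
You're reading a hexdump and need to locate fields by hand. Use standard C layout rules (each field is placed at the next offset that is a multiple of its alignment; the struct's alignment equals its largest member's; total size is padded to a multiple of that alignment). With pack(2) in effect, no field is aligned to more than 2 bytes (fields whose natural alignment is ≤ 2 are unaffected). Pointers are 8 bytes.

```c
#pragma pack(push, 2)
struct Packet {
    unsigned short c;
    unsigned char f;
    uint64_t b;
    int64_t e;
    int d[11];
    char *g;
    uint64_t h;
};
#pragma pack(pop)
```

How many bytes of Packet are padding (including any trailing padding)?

0..2  c  (2B, 2-aligned)
2..3  f  (1B, 1-aligned)
3..4  -- padding (1B)
4..12  b  (8B, 2-aligned)
12..20  e  (8B, 2-aligned)
20..64  d  (44B, 2-aligned)
64..72  g  (8B, 2-aligned)
72..80  h  (8B, 2-aligned)
sizeof = 80, alignof = 2
data bytes 79, size 80 → padding 1

1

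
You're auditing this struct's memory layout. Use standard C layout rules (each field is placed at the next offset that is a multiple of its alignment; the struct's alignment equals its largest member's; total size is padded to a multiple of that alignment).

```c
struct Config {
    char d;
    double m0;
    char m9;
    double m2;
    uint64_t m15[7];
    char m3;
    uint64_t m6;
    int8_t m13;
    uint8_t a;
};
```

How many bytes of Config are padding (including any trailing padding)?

27

d at 0 (size 1, align 1) → ends 1
pad 7 to align 8 for m0
m0 at 8 (size 8, align 8) → ends 16
m9 at 16 (size 1, align 1) → ends 17
pad 7 to align 8 for m2
m2 at 24 (size 8, align 8) → ends 32
m15 at 32 (size 56, align 8) → ends 88
m3 at 88 (size 1, align 1) → ends 89
pad 7 to align 8 for m6
m6 at 96 (size 8, align 8) → ends 104
m13 at 104 (size 1, align 1) → ends 105
a at 105 (size 1, align 1) → ends 106
tail pad 6 to reach multiple of 8
total 112 bytes, alignment 8
data bytes 85, size 112 → padding 27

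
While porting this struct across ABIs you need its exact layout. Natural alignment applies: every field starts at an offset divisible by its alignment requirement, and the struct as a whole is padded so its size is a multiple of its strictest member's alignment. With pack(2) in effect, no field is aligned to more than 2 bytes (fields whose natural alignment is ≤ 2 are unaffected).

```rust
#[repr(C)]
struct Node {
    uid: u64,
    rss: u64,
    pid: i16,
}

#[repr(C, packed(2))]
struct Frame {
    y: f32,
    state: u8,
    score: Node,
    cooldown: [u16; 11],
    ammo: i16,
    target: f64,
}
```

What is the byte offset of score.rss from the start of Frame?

14

Node: 0..8  uid  (8B, 8-aligned); 8..16  rss  (8B, 8-aligned); 16..18  pid  (2B, 2-aligned); 18..24  -- tail padding (6B); sizeof = 24, alignof = 8
0..4  y  (4B, 2-aligned)
4..5  state  (1B, 1-aligned)
5..6  -- padding (1B)
6..30  score  (24B, 2-aligned)
within Node: rss at 8
6 + 8 = 14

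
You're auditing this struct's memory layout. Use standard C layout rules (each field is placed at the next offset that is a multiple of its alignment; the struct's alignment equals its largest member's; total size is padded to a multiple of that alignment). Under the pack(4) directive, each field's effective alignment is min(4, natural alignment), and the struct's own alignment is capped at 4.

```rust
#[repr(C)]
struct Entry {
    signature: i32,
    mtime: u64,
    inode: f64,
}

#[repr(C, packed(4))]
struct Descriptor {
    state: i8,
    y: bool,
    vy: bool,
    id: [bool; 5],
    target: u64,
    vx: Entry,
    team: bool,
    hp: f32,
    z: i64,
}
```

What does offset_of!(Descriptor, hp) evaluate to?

44

Entry: @0: signature [4B, align 4] → 4; +4 pad (align 8); @8: mtime [8B, align 8] → 16; @16: inode [8B, align 8] → 24; size 24, align 8
@0: state [1B, align 1] → 1
@1: y [1B, align 1] → 2
@2: vy [1B, align 1] → 3
@3: id [5B, align 1] → 8
@8: target [8B, align 4] → 16
@16: vx [24B, align 4] → 40
@40: team [1B, align 1] → 41
+3 pad (align 4)
@44: hp [4B, align 4] → 48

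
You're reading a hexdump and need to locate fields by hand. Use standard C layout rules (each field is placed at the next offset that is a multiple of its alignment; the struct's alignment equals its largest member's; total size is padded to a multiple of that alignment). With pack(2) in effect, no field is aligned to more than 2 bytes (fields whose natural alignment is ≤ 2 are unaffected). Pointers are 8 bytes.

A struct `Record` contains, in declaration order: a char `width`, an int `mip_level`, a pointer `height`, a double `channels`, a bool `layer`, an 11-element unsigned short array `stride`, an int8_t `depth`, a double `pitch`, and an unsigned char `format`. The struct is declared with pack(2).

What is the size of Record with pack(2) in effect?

@0: width [1B, align 1] → 1
+1 pad (align 2)
@2: mip_level [4B, align 2] → 6
@6: height [8B, align 2] → 14
@14: channels [8B, align 2] → 22
@22: layer [1B, align 1] → 23
+1 pad (align 2)
@24: stride [22B, align 2] → 46
@46: depth [1B, align 1] → 47
+1 pad (align 2)
@48: pitch [8B, align 2] → 56
@56: format [1B, align 1] → 57
+1 tail pad (align 2)
size 58, align 2

58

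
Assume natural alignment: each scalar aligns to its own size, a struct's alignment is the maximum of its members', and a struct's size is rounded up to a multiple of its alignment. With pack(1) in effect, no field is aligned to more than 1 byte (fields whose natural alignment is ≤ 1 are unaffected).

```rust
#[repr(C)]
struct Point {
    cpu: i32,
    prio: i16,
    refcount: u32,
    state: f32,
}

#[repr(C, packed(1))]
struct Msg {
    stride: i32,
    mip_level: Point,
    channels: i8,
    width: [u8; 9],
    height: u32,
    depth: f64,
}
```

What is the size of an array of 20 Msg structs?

840

Point: cpu at 0 (size 4, align 4) → ends 4; prio at 4 (size 2, align 2) → ends 6; pad 2 to align 4 for refcount; refcount at 8 (size 4, align 4) → ends 12; state at 12 (size 4, align 4) → ends 16; total 16 bytes, alignment 4
stride at 0 (size 4, align 1) → ends 4
mip_level at 4 (size 16, align 1) → ends 20
channels at 20 (size 1, align 1) → ends 21
width at 21 (size 9, align 1) → ends 30
height at 30 (size 4, align 1) → ends 34
depth at 34 (size 8, align 1) → ends 42
total 42 bytes, alignment 1
array of 20: 20 × 42 = 840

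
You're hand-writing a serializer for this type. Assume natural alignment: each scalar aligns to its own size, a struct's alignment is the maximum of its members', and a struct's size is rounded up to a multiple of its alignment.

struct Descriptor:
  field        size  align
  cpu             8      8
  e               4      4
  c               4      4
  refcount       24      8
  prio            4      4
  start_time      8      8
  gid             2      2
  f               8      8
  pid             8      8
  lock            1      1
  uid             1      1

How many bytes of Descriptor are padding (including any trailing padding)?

16

@0: cpu [8B, align 8] → 8
@8: e [4B, align 4] → 12
@12: c [4B, align 4] → 16
@16: refcount [24B, align 8] → 40
@40: prio [4B, align 4] → 44
+4 pad (align 8)
@48: start_time [8B, align 8] → 56
@56: gid [2B, align 2] → 58
+6 pad (align 8)
@64: f [8B, align 8] → 72
@72: pid [8B, align 8] → 80
@80: lock [1B, align 1] → 81
@81: uid [1B, align 1] → 82
+6 tail pad (align 8)
size 88, align 8
data bytes 72, size 88 → padding 16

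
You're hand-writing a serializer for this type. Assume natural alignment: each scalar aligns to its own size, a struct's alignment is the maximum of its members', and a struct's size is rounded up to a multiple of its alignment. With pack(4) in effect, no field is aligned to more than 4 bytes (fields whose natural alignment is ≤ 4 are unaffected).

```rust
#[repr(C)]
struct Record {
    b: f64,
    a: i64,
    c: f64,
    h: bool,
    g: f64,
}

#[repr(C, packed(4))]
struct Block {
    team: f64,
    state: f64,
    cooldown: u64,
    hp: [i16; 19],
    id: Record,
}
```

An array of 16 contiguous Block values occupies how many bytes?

1664

Record: b at 0 (size 8, align 8) → ends 8; a at 8 (size 8, align 8) → ends 16; c at 16 (size 8, align 8) → ends 24; h at 24 (size 1, align 1) → ends 25; pad 7 to align 8 for g; g at 32 (size 8, align 8) → ends 40; total 40 bytes, alignment 8
team at 0 (size 8, align 4) → ends 8
state at 8 (size 8, align 4) → ends 16
cooldown at 16 (size 8, align 4) → ends 24
hp at 24 (size 38, align 2) → ends 62
pad 2 to align 4 for id
id at 64 (size 40, align 4) → ends 104
total 104 bytes, alignment 4
array of 16: 16 × 104 = 1664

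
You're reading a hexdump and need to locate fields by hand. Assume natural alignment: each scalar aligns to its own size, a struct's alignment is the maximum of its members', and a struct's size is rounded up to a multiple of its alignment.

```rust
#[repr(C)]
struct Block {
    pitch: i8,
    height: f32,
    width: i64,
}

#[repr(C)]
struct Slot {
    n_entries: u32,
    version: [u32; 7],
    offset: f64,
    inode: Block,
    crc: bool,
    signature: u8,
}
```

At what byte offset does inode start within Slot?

40

Block: pitch at 0 (size 1, align 1) → ends 1; pad 3 to align 4 for height; height at 4 (size 4, align 4) → ends 8; width at 8 (size 8, align 8) → ends 16; total 16 bytes, alignment 8
n_entries at 0 (size 4, align 4) → ends 4
version at 4 (size 28, align 4) → ends 32
offset at 32 (size 8, align 8) → ends 40
inode at 40 (size 16, align 8) → ends 56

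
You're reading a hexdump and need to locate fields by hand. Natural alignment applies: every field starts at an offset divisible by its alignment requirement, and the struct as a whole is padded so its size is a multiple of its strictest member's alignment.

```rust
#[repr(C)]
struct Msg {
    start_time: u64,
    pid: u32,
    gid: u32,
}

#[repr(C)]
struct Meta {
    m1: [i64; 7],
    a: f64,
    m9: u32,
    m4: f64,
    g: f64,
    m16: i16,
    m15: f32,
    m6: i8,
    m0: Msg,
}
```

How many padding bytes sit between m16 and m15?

Msg: 0..8  start_time  (8B, 8-aligned); 8..12  pid  (4B, 4-aligned); 12..16  gid  (4B, 4-aligned); sizeof = 16, alignof = 8
0..56  m1  (56B, 8-aligned)
56..64  a  (8B, 8-aligned)
64..68  m9  (4B, 4-aligned)
68..72  -- padding (4B)
72..80  m4  (8B, 8-aligned)
80..88  g  (8B, 8-aligned)
88..90  m16  (2B, 2-aligned)
90..92  -- padding (2B)
92..96  m15  (4B, 4-aligned)

2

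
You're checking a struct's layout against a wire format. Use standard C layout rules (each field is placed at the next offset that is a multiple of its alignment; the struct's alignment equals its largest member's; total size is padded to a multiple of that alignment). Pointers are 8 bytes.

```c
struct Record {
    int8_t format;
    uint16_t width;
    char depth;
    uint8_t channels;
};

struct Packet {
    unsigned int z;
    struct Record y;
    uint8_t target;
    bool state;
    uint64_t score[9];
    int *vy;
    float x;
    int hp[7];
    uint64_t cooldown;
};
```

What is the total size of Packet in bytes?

136 bytes

Record: format at 0 (size 1, align 1) → ends 1; pad 1 to align 2 for width; width at 2 (size 2, align 2) → ends 4; depth at 4 (size 1, align 1) → ends 5; channels at 5 (size 1, align 1) → ends 6; total 6 bytes, alignment 2
z at 0 (size 4, align 4) → ends 4
y at 4 (size 6, align 2) → ends 10
target at 10 (size 1, align 1) → ends 11
state at 11 (size 1, align 1) → ends 12
pad 4 to align 8 for score
score at 16 (size 72, align 8) → ends 88
vy at 88 (size 8, align 8) → ends 96
x at 96 (size 4, align 4) → ends 100
hp at 100 (size 28, align 4) → ends 128
cooldown at 128 (size 8, align 8) → ends 136
total 136 bytes, alignment 8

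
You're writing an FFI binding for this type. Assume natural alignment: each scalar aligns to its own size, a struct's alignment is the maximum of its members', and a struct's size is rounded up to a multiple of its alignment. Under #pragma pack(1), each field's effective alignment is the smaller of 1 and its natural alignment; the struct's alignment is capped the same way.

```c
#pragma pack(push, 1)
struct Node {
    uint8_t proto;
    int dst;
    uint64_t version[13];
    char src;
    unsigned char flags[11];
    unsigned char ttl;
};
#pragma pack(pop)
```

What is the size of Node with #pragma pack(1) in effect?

@0: proto [1B, align 1] → 1
@1: dst [4B, align 1] → 5
@5: version [104B, align 1] → 109
@109: src [1B, align 1] → 110
@110: flags [11B, align 1] → 121
@121: ttl [1B, align 1] → 122
size 122, align 1

122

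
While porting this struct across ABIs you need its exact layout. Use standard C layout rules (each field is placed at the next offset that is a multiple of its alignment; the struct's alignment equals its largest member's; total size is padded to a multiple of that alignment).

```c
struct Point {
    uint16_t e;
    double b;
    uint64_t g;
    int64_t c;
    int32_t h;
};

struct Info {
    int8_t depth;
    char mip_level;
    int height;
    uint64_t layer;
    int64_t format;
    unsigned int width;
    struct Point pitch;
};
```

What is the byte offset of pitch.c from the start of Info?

Point: e at 0 (size 2, align 2) → ends 2; pad 6 to align 8 for b; b at 8 (size 8, align 8) → ends 16; g at 16 (size 8, align 8) → ends 24; c at 24 (size 8, align 8) → ends 32; h at 32 (size 4, align 4) → ends 36; tail pad 4 to reach multiple of 8; total 40 bytes, alignment 8
depth at 0 (size 1, align 1) → ends 1
mip_level at 1 (size 1, align 1) → ends 2
pad 2 to align 4 for height
height at 4 (size 4, align 4) → ends 8
layer at 8 (size 8, align 8) → ends 16
format at 16 (size 8, align 8) → ends 24
width at 24 (size 4, align 4) → ends 28
pad 4 to align 8 for pitch
pitch at 32 (size 40, align 8) → ends 72
within Point: c at 24
32 + 24 = 56

56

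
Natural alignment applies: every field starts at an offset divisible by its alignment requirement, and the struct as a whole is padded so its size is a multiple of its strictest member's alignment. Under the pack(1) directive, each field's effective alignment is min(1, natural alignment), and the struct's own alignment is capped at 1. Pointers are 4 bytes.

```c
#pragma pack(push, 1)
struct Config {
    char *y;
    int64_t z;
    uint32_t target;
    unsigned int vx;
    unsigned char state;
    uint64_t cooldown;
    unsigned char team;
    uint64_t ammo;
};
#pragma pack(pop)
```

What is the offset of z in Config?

@0: y [4B, align 1] → 4
@4: z [8B, align 1] → 12

4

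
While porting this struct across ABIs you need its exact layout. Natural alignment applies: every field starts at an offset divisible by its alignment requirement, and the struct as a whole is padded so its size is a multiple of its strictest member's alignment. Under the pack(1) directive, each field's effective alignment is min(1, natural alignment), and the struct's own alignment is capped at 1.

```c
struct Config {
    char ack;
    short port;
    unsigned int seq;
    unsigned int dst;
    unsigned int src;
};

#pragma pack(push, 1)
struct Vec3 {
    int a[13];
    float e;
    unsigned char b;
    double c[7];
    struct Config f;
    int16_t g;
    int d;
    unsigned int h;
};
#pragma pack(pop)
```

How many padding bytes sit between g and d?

Config: @0: ack [1B, align 1] → 1; +1 pad (align 2); @2: port [2B, align 2] → 4; @4: seq [4B, align 4] → 8; @8: dst [4B, align 4] → 12; @12: src [4B, align 4] → 16; size 16, align 4
@0: a [52B, align 1] → 52
@52: e [4B, align 1] → 56
@56: b [1B, align 1] → 57
@57: c [56B, align 1] → 113
@113: f [16B, align 1] → 129
@129: g [2B, align 1] → 131
@131: d [4B, align 1] → 135

0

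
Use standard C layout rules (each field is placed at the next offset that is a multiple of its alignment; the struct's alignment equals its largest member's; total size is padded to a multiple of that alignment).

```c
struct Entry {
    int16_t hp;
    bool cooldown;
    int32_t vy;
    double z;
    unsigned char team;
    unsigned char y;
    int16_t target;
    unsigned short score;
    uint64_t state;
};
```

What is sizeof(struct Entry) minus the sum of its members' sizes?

hp at 0 (size 2, align 2) → ends 2
cooldown at 2 (size 1, align 1) → ends 3
pad 1 to align 4 for vy
vy at 4 (size 4, align 4) → ends 8
z at 8 (size 8, align 8) → ends 16
team at 16 (size 1, align 1) → ends 17
y at 17 (size 1, align 1) → ends 18
target at 18 (size 2, align 2) → ends 20
score at 20 (size 2, align 2) → ends 22
pad 2 to align 8 for state
state at 24 (size 8, align 8) → ends 32
total 32 bytes, alignment 8
data bytes 29, size 32 → padding 3

3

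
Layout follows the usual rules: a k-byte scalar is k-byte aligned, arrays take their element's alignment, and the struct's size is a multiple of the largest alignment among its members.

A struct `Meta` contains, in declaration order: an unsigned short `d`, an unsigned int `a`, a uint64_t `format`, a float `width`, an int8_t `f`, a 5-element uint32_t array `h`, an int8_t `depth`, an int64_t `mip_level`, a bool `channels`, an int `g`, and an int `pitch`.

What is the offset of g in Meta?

d at 0 (size 2, align 2) → ends 2
pad 2 to align 4 for a
a at 4 (size 4, align 4) → ends 8
format at 8 (size 8, align 8) → ends 16
width at 16 (size 4, align 4) → ends 20
f at 20 (size 1, align 1) → ends 21
pad 3 to align 4 for h
h at 24 (size 20, align 4) → ends 44
depth at 44 (size 1, align 1) → ends 45
pad 3 to align 8 for mip_level
mip_level at 48 (size 8, align 8) → ends 56
channels at 56 (size 1, align 1) → ends 57
pad 3 to align 4 for g
g at 60 (size 4, align 4) → ends 64

60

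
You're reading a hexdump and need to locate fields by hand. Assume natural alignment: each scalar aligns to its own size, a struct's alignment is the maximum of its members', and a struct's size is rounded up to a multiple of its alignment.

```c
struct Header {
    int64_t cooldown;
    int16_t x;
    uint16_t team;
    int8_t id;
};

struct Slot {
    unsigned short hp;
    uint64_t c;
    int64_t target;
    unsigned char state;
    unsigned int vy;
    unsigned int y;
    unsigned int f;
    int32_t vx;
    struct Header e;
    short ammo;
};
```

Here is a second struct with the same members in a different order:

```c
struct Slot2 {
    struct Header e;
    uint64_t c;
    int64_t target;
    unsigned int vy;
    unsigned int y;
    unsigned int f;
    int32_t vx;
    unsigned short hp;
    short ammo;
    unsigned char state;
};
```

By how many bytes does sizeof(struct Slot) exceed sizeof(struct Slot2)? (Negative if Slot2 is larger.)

Header: cooldown at 0 (size 8, align 8) → ends 8; x at 8 (size 2, align 2) → ends 10; team at 10 (size 2, align 2) → ends 12; id at 12 (size 1, align 1) → ends 13; tail pad 3 to reach multiple of 8; total 16 bytes, alignment 8
hp at 0 (size 2, align 2) → ends 2
pad 6 to align 8 for c
c at 8 (size 8, align 8) → ends 16
target at 16 (size 8, align 8) → ends 24
state at 24 (size 1, align 1) → ends 25
pad 3 to align 4 for vy
vy at 28 (size 4, align 4) → ends 32
y at 32 (size 4, align 4) → ends 36
f at 36 (size 4, align 4) → ends 40
vx at 40 (size 4, align 4) → ends 44
pad 4 to align 8 for e
e at 48 (size 16, align 8) → ends 64
ammo at 64 (size 2, align 2) → ends 66
tail pad 6 to reach multiple of 8
total 72 bytes, alignment 8
— Slot2 —
e at 0 (size 16, align 8) → ends 16
c at 16 (size 8, align 8) → ends 24
target at 24 (size 8, align 8) → ends 32
vy at 32 (size 4, align 4) → ends 36
y at 36 (size 4, align 4) → ends 40
f at 40 (size 4, align 4) → ends 44
vx at 44 (size 4, align 4) → ends 48
hp at 48 (size 2, align 2) → ends 50
ammo at 50 (size 2, align 2) → ends 52
state at 52 (size 1, align 1) → ends 53
tail pad 3 to reach multiple of 8
total 56 bytes, alignment 8
72 − 56 = 16

16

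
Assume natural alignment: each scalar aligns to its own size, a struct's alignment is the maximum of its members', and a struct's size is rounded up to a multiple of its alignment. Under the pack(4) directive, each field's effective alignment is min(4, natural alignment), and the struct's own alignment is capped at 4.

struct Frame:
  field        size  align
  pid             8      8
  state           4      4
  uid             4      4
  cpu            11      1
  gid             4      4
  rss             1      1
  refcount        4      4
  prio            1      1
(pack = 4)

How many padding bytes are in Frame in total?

7

pid at 0 (size 8, align 4) → ends 8
state at 8 (size 4, align 4) → ends 12
uid at 12 (size 4, align 4) → ends 16
cpu at 16 (size 11, align 1) → ends 27
pad 1 to align 4 for gid
gid at 28 (size 4, align 4) → ends 32
rss at 32 (size 1, align 1) → ends 33
pad 3 to align 4 for refcount
refcount at 36 (size 4, align 4) → ends 40
prio at 40 (size 1, align 1) → ends 41
tail pad 3 to reach multiple of 4
total 44 bytes, alignment 4
data bytes 37, size 44 → padding 7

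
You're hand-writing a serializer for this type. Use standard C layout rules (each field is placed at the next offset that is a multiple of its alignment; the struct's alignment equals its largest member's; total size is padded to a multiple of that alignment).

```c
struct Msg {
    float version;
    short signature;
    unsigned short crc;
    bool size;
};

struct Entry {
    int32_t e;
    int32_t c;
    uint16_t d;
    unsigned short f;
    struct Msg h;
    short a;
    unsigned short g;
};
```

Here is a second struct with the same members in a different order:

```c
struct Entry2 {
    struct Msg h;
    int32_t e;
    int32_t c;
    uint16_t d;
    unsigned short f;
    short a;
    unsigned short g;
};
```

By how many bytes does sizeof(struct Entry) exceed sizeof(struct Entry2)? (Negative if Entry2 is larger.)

Msg: @0: version [4B, align 4] → 4; @4: signature [2B, align 2] → 6; @6: crc [2B, align 2] → 8; @8: size [1B, align 1] → 9; +3 tail pad (align 4); size 12, align 4
@0: e [4B, align 4] → 4
@4: c [4B, align 4] → 8
@8: d [2B, align 2] → 10
@10: f [2B, align 2] → 12
@12: h [12B, align 4] → 24
@24: a [2B, align 2] → 26
@26: g [2B, align 2] → 28
size 28, align 4
— Entry2 —
@0: h [12B, align 4] → 12
@12: e [4B, align 4] → 16
@16: c [4B, align 4] → 20
@20: d [2B, align 2] → 22
@22: f [2B, align 2] → 24
@24: a [2B, align 2] → 26
@26: g [2B, align 2] → 28
size 28, align 4
28 − 28 = 0

0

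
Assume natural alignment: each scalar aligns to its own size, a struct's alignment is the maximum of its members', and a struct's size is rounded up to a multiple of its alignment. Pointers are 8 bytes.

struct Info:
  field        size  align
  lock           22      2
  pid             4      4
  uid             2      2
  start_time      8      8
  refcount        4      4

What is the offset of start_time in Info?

32

lock at 0 (size 22, align 2) → ends 22
pad 2 to align 4 for pid
pid at 24 (size 4, align 4) → ends 28
uid at 28 (size 2, align 2) → ends 30
pad 2 to align 8 for start_time
start_time at 32 (size 8, align 8) → ends 40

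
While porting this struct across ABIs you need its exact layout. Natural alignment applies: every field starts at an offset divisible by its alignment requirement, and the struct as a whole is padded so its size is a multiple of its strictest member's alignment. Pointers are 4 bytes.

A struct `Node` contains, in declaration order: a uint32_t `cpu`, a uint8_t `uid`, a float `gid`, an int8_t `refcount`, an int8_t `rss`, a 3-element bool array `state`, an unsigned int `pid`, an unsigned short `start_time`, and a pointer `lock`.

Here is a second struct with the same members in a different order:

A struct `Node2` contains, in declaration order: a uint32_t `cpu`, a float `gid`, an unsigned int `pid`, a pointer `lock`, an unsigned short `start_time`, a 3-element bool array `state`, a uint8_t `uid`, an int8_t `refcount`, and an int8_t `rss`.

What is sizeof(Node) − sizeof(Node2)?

8

@0: cpu [4B, align 4] → 4
@4: uid [1B, align 1] → 5
+3 pad (align 4)
@8: gid [4B, align 4] → 12
@12: refcount [1B, align 1] → 13
@13: rss [1B, align 1] → 14
@14: state [3B, align 1] → 17
+3 pad (align 4)
@20: pid [4B, align 4] → 24
@24: start_time [2B, align 2] → 26
+2 pad (align 4)
@28: lock [4B, align 4] → 32
size 32, align 4
— Node2 —
@0: cpu [4B, align 4] → 4
@4: gid [4B, align 4] → 8
@8: pid [4B, align 4] → 12
@12: lock [4B, align 4] → 16
@16: start_time [2B, align 2] → 18
@18: state [3B, align 1] → 21
@21: uid [1B, align 1] → 22
@22: refcount [1B, align 1] → 23
@23: rss [1B, align 1] → 24
size 24, align 4
32 − 24 = 8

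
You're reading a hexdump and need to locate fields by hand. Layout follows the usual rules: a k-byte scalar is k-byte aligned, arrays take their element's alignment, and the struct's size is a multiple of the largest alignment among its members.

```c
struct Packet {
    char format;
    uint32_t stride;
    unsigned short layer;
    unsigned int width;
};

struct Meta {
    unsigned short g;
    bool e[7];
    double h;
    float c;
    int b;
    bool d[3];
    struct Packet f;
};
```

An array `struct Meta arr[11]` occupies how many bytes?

Packet: @0: format [1B, align 1] → 1; +3 pad (align 4); @4: stride [4B, align 4] → 8; @8: layer [2B, align 2] → 10; +2 pad (align 4); @12: width [4B, align 4] → 16; size 16, align 4
@0: g [2B, align 2] → 2
@2: e [7B, align 1] → 9
+7 pad (align 8)
@16: h [8B, align 8] → 24
@24: c [4B, align 4] → 28
@28: b [4B, align 4] → 32
@32: d [3B, align 1] → 35
+1 pad (align 4)
@36: f [16B, align 4] → 52
+4 tail pad (align 8)
size 56, align 8
array of 11: 11 × 56 = 616

616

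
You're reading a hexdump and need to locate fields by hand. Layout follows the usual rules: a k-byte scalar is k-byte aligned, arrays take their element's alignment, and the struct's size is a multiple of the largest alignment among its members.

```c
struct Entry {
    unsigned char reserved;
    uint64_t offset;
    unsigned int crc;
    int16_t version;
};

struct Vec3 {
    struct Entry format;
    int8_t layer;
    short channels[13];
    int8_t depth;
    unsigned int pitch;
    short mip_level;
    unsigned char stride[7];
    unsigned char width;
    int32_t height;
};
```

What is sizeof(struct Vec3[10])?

Entry: @0: reserved [1B, align 1] → 1; +7 pad (align 8); @8: offset [8B, align 8] → 16; @16: crc [4B, align 4] → 20; @20: version [2B, align 2] → 22; +2 tail pad (align 8); size 24, align 8
@0: format [24B, align 8] → 24
@24: layer [1B, align 1] → 25
+1 pad (align 2)
@26: channels [26B, align 2] → 52
@52: depth [1B, align 1] → 53
+3 pad (align 4)
@56: pitch [4B, align 4] → 60
@60: mip_level [2B, align 2] → 62
@62: stride [7B, align 1] → 69
@69: width [1B, align 1] → 70
+2 pad (align 4)
@72: height [4B, align 4] → 76
+4 tail pad (align 8)
size 80, align 8
array of 10: 10 × 80 = 800

800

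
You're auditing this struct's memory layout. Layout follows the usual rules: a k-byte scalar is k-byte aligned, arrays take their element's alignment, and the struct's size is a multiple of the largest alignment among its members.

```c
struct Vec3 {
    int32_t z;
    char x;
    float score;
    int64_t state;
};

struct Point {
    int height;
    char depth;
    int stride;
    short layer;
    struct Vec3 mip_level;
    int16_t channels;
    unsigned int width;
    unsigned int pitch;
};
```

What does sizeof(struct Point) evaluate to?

Vec3: 0..4  z  (4B, 4-aligned); 4..5  x  (1B, 1-aligned); 5..8  -- padding (3B); 8..12  score  (4B, 4-aligned); 12..16  -- padding (4B); 16..24  state  (8B, 8-aligned); sizeof = 24, alignof = 8
0..4  height  (4B, 4-aligned)
4..5  depth  (1B, 1-aligned)
5..8  -- padding (3B)
8..12  stride  (4B, 4-aligned)
12..14  layer  (2B, 2-aligned)
14..16  -- padding (2B)
16..40  mip_level  (24B, 8-aligned)
40..42  channels  (2B, 2-aligned)
42..44  -- padding (2B)
44..48  width  (4B, 4-aligned)
48..52  pitch  (4B, 4-aligned)
52..56  -- tail padding (4B)
sizeof = 56, alignof = 8

56 bytes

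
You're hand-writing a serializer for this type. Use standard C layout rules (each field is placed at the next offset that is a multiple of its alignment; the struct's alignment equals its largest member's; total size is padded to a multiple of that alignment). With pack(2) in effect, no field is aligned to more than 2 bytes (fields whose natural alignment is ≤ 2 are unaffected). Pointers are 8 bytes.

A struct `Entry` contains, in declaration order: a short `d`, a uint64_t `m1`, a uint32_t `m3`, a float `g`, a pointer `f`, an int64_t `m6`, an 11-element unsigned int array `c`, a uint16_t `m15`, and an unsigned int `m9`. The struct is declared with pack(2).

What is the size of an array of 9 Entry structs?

0..2  d  (2B, 2-aligned)
2..10  m1  (8B, 2-aligned)
10..14  m3  (4B, 2-aligned)
14..18  g  (4B, 2-aligned)
18..26  f  (8B, 2-aligned)
26..34  m6  (8B, 2-aligned)
34..78  c  (44B, 2-aligned)
78..80  m15  (2B, 2-aligned)
80..84  m9  (4B, 2-aligned)
sizeof = 84, alignof = 2
array of 9: 9 × 84 = 756

756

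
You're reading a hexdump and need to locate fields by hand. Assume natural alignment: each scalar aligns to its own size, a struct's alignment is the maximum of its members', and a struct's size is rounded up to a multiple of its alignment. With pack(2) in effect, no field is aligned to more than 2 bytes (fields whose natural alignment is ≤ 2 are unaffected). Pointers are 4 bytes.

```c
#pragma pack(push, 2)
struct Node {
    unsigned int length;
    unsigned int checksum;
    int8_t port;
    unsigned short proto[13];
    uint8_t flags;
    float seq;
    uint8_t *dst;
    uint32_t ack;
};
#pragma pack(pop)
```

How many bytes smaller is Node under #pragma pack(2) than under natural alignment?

natural layout:
  length at 0 (size 4, align 4) → ends 4
  checksum at 4 (size 4, align 4) → ends 8
  port at 8 (size 1, align 1) → ends 9
  pad 1 to align 2 for proto
  proto at 10 (size 26, align 2) → ends 36
  flags at 36 (size 1, align 1) → ends 37
  pad 3 to align 4 for seq
  seq at 40 (size 4, align 4) → ends 44
  dst at 44 (size 4, align 4) → ends 48
  ack at 48 (size 4, align 4) → ends 52
  total 52 bytes, alignment 4
packed(2) layout:
  length at 0 (size 4, align 2) → ends 4
  checksum at 4 (size 4, align 2) → ends 8
  port at 8 (size 1, align 1) → ends 9
  pad 1 to align 2 for proto
  proto at 10 (size 26, align 2) → ends 36
  flags at 36 (size 1, align 1) → ends 37
  pad 1 to align 2 for seq
  seq at 38 (size 4, align 2) → ends 42
  dst at 42 (size 4, align 2) → ends 46
  ack at 46 (size 4, align 2) → ends 50
  total 50 bytes, alignment 2
52 − 50 = 2

2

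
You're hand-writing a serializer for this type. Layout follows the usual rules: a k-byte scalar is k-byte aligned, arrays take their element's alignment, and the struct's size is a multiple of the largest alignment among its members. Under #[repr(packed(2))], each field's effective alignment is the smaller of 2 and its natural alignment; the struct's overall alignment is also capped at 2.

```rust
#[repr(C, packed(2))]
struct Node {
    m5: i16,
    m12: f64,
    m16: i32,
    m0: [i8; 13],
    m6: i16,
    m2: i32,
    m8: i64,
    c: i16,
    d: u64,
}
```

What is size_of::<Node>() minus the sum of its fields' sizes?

0..2  m5  (2B, 2-aligned)
2..10  m12  (8B, 2-aligned)
10..14  m16  (4B, 2-aligned)
14..27  m0  (13B, 1-aligned)
27..28  -- padding (1B)
28..30  m6  (2B, 2-aligned)
30..34  m2  (4B, 2-aligned)
34..42  m8  (8B, 2-aligned)
42..44  c  (2B, 2-aligned)
44..52  d  (8B, 2-aligned)
sizeof = 52, alignof = 2
data bytes 51, size 52 → padding 1

1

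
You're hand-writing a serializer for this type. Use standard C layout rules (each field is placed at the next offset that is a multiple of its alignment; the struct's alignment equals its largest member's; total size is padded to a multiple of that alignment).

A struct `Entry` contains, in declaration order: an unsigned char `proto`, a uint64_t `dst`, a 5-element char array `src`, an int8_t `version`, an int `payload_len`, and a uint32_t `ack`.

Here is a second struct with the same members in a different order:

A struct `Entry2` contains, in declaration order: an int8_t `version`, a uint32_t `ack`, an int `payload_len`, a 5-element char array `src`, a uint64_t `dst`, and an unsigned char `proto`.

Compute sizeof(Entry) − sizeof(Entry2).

@0: proto [1B, align 1] → 1
+7 pad (align 8)
@8: dst [8B, align 8] → 16
@16: src [5B, align 1] → 21
@21: version [1B, align 1] → 22
+2 pad (align 4)
@24: payload_len [4B, align 4] → 28
@28: ack [4B, align 4] → 32
size 32, align 8
— Entry2 —
@0: version [1B, align 1] → 1
+3 pad (align 4)
@4: ack [4B, align 4] → 8
@8: payload_len [4B, align 4] → 12
@12: src [5B, align 1] → 17
+7 pad (align 8)
@24: dst [8B, align 8] → 32
@32: proto [1B, align 1] → 33
+7 tail pad (align 8)
size 40, align 8
32 − 40 = -8

-8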